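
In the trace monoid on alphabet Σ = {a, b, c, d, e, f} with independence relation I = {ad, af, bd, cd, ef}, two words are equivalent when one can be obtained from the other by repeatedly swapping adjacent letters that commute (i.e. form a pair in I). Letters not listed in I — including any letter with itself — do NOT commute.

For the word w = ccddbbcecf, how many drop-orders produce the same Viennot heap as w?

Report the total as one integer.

21

piece 0:c — minimal
piece 1:c rests on {0:c}
piece 2:d — minimal
piece 3:d rests on {2:d}
piece 4:b rests on {1:c}
piece 5:b rests on {4:b}
piece 6:c rests on {5:b}
piece 7:e rests on {3:d, 6:c}
piece 8:c rests on {7:e}
piece 9:f rests on {8:c}
minimal pieces: {0:c, 2:d}
ways to finish when only these pieces remain (= sum over removing one remaining piece with nothing left below it):
  1 left: {9}→1
  2 left: {8,9}→1
  3 left: {7,8,9}→1
  4 left: {3,7,8,9}→1  {6,7,8,9}→1
  5 left: {2,3,7,8,9}→1  {3,6,7,8,9}→2  {5,6,7,8,9}→1
  6 left: {2,3,6,7,8,9}→3  {3,5,6,7,8,9}→3  {4,5,6,7,8,9}→1
  7 left: {1,4,5,6,7,8,9}→1  {2,3,5,6,7,8,9}→6  {3,4,5,6,7,8,9}→4
  8 left: {0,1,4,5,6,7,8,9}→1  {1,3,4,5,6,7,8,9}→5  {2,3,4,5,6,7,8,9}→10
  placing 0:c first → 15 extensions
  placing 2:d first → 6 extensions
total linear extensions = 21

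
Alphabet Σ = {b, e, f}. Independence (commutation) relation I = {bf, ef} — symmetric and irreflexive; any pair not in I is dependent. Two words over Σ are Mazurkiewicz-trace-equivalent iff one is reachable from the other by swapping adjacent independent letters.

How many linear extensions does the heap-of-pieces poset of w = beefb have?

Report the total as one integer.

#0=b has no predecessor
#1=e depends on [0:b]
#2=e depends on [1:e]
#3=f has no predecessor
#4=b depends on [2:e]
sources: [0:b, 3:f]
N(rest) = Σ N(rest − s) over sources s of rest; N(one piece) = 1:
  size 1 → [3]=1  [4]=1
  size 2 → [2,4]=1  [3,4]=2
  size 3 → [1,2,4]=1  [2,3,4]=3
  first=0(b) contributes 4
  first=3(f) contributes 1
|[w]| = 5

5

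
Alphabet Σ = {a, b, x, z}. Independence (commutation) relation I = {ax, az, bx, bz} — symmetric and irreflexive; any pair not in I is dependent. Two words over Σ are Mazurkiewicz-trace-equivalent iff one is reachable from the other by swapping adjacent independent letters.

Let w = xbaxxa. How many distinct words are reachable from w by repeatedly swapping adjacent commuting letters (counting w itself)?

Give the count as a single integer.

#0=x has no predecessor
#1=b has no predecessor
#2=a depends on [1:b]
#3=x depends on [0:x]
#4=x depends on [3:x]
#5=a depends on [2:a]
sources: [0:x, 1:b]
N(rest) = Σ N(rest − s) over sources s of rest; N(one piece) = 1:
  size 1 → [4]=1  [5]=1
  size 2 → [2,5]=1  [3,4]=1  [4,5]=2
  size 3 → [0,3,4]=1  [1,2,5]=1  [2,4,5]=3  [3,4,5]=3
  size 4 → [0,3,4,5]=4  [1,2,4,5]=4  [2,3,4,5]=6
  first=0(x) contributes 10
  first=1(b) contributes 10
|[w]| = 20

20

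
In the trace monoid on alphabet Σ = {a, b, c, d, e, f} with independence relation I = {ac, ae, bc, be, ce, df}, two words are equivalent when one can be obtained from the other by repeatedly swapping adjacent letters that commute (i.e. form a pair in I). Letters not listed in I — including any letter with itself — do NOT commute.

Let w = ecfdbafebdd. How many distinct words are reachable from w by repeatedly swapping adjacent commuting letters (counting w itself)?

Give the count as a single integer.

#0=e has no predecessor
#1=c has no predecessor
#2=f depends on [0:e, 1:c]
#3=d depends on [0:e, 1:c]
#4=b depends on [2:f, 3:d]
#5=a depends on [4:b]
#6=f depends on [5:a]
#7=e depends on [6:f]
#8=b depends on [6:f]
#9=d depends on [7:e, 8:b]
#10=d depends on [9:d]
sources: [0:e, 1:c]
N(rest) = Σ N(rest − s) over sources s of rest; N(one piece) = 1:
  size 1 → [10]=1
  size 2 → [9,10]=1
  size 3 → [7,9,10]=1  [8,9,10]=1
  size 4 → [7,8,9,10]=2
  size 5 → [6,7,8,9,10]=2
  size 6 → [5,6,7,8,9,10]=2
  size 7 → [4,5,6,7,8,9,10]=2
  size 8 → [2,4,5,6,7,8,9,10]=2  [3,4,5,6,7,8,9,10]=2
  size 9 → [2,3,4,5,6,7,8,9,10]=4
  first=0(e) contributes 4
  first=1(c) contributes 4
|[w]| = 8

8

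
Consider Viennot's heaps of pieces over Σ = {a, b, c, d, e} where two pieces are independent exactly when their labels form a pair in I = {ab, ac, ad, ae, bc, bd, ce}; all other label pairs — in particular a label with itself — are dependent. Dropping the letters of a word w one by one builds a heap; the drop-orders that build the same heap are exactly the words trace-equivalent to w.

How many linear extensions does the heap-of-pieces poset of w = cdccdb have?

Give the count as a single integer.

drop 0:c onto floor
drop 1:d onto {0:c}
drop 2:c onto {1:d}
drop 3:c onto {2:c}
drop 4:d onto {3:c}
drop 5:b onto floor
ground layer = {0:c, 5:b}
drop-orders for the pieces not yet dropped (sum over which currently-grounded one goes next):
  1 to go: {4} 1  {5} 1
  2 to go: {3,4} 1  {4,5} 2
  3 to go: {2,3,4} 1  {3,4,5} 3
  4 to go: {1,2,3,4} 1  {2,3,4,5} 4
  if 0:c drops first: 5 orders
  if 5:b drops first: 1 orders
heap linearizations: 6

6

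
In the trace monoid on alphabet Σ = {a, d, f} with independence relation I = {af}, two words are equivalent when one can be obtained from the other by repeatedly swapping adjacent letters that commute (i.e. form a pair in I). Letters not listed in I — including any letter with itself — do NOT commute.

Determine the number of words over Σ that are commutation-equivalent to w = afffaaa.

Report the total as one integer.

35

#0=a has no predecessor
#1=f has no predecessor
#2=f depends on [1:f]
#3=f depends on [2:f]
#4=a depends on [0:a]
#5=a depends on [4:a]
#6=a depends on [5:a]
sources: [0:a, 1:f]
N(rest) = Σ N(rest − s) over sources s of rest; N(one piece) = 1:
  size 1 → [3]=1  [6]=1
  size 2 → [2,3]=1  [3,6]=2  [5,6]=1
  size 3 → [1,2,3]=1  [2,3,6]=3  [3,5,6]=3  [4,5,6]=1
  size 4 → [0,4,5,6]=1  [1,2,3,6]=4  [2,3,5,6]=6  [3,4,5,6]=4
  size 5 → [0,3,4,5,6]=5  [1,2,3,5,6]=10  [2,3,4,5,6]=10
  first=0(a) contributes 20
  first=1(f) contributes 15
|[w]| = 35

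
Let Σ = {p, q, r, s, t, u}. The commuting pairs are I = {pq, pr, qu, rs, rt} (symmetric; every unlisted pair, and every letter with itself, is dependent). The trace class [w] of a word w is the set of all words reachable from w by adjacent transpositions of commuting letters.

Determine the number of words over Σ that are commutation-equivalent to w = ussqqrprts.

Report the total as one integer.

22

0(u) covers ∅
1(s) covers 0:u
2(s) covers 1:s
3(q) covers 2:s
4(q) covers 3:q
5(r) covers 4:q
6(p) covers 2:s
7(r) covers 5:r
8(t) covers 4:q, 6:p
9(s) covers 8:t
floor of heap: 0:u
completions by unplaced set U, small U first (add the entries for U minus each lowest piece of U):
  |U|=1: {7}:1  {9}:1
  |U|=2: {5,7}:1  {7,9}:2  {8,9}:1
  |U|=3: {5,7,9}:3  {6,8,9}:1  {7,8,9}:3
  |U|=4: {5,7,8,9}:6  {6,7,8,9}:4
  |U|=5: {4,5,7,8,9}:6  {5,6,7,8,9}:10
  |U|=6: {3,4,5,7,8,9}:6  {4,5,6,7,8,9}:16
  |U|=7: {3,4,5,6,7,8,9}:22
  |U|=8: {2,3,4,5,6,7,8,9}:22
  start at 0(u): 22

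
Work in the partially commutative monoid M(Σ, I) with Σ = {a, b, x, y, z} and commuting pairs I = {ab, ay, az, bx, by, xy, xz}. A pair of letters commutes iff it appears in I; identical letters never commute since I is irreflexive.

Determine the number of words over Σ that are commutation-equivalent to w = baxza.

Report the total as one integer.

10

#0=b has no predecessor
#1=a has no predecessor
#2=x depends on [1:a]
#3=z depends on [0:b]
#4=a depends on [2:x]
sources: [0:b, 1:a]
N(rest) = Σ N(rest − s) over sources s of rest; N(one piece) = 1:
  size 1 → [3]=1  [4]=1
  size 2 → [0,3]=1  [2,4]=1  [3,4]=2
  size 3 → [0,3,4]=3  [1,2,4]=1  [2,3,4]=3
  first=0(b) contributes 4
  first=1(a) contributes 6
|[w]| = 10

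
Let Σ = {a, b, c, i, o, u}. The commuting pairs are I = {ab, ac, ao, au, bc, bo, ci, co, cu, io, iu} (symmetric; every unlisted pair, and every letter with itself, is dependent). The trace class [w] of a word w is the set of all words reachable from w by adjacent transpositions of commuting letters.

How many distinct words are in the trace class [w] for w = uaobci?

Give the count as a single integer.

66

drop 0:u onto floor
drop 1:a onto floor
drop 2:o onto {0:u}
drop 3:b onto {0:u}
drop 4:c onto floor
drop 5:i onto {1:a, 3:b}
ground layer = {0:u, 1:a, 4:c}
drop-orders for the pieces not yet dropped (sum over which currently-grounded one goes next):
  1 to go: {2} 1  {4} 1  {5} 1
  2 to go: {1,5} 1  {2,4} 2  {2,5} 2  {3,5} 1  {4,5} 2
  3 to go: {1,2,5} 3  {1,3,5} 2  {1,4,5} 3  {2,3,5} 3  {2,4,5} 6  {3,4,5} 3
  4 to go: {0,2,3,5} 3  {1,2,3,5} 8  {1,2,4,5} 12  {1,3,4,5} 8  {2,3,4,5} 12
  if 0:u drops first: 40 orders
  if 1:a drops first: 15 orders
  if 4:c drops first: 11 orders
heap linearizations: 66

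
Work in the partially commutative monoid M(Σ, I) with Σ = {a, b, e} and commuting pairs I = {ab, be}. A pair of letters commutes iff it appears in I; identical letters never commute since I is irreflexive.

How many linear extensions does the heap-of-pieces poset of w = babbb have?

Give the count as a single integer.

0(b) covers ∅
1(a) covers ∅
2(b) covers 0:b
3(b) covers 2:b
4(b) covers 3:b
floor of heap: 0:b, 1:a
completions by unplaced set U, small U first (add the entries for U minus each lowest piece of U):
  |U|=1: {1}:1  {4}:1
  |U|=2: {1,4}:2  {3,4}:1
  |U|=3: {1,3,4}:3  {2,3,4}:1
  start at 0(b): 4
  start at 1(a): 1
sum over floor = 5

5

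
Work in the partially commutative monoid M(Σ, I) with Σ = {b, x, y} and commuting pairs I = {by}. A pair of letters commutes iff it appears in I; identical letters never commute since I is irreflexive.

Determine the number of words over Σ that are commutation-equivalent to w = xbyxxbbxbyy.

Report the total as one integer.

6

0(x) covers ∅
1(b) covers 0:x
2(y) covers 0:x
3(x) covers 1:b, 2:y
4(x) covers 3:x
5(b) covers 4:x
6(b) covers 5:b
7(x) covers 6:b
8(b) covers 7:x
9(y) covers 7:x
10(y) covers 9:y
floor of heap: 0:x
completions by unplaced set U, small U first (add the entries for U minus each lowest piece of U):
  |U|=1: {8}:1  {10}:1
  |U|=2: {8,10}:2  {9,10}:1
  |U|=3: {8,9,10}:3
  |U|=4: {7,8,9,10}:3
  |U|=5: {6,7,8,9,10}:3
  |U|=6: {5,6,7,8,9,10}:3
  |U|=7: {4,5,6,7,8,9,10}:3
  |U|=8: {3,4,5,6,7,8,9,10}:3
  |U|=9: {1,3,4,5,6,7,8,9,10}:3  {2,3,4,5,6,7,8,9,10}:3
  start at 0(x): 6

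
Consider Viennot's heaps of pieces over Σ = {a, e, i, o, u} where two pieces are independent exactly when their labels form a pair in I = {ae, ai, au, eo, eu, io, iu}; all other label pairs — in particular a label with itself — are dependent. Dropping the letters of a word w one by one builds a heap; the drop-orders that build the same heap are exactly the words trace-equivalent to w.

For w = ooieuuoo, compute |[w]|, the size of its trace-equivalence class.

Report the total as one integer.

28

0(o) covers ∅
1(o) covers 0:o
2(i) covers ∅
3(e) covers 2:i
4(u) covers 1:o
5(u) covers 4:u
6(o) covers 5:u
7(o) covers 6:o
floor of heap: 0:o, 2:i
completions by unplaced set U, small U first (add the entries for U minus each lowest piece of U):
  |U|=1: {3}:1  {7}:1
  |U|=2: {2,3}:1  {3,7}:2  {6,7}:1
  |U|=3: {2,3,7}:3  {3,6,7}:3  {5,6,7}:1
  |U|=4: {2,3,6,7}:6  {3,5,6,7}:4  {4,5,6,7}:1
  |U|=5: {1,4,5,6,7}:1  {2,3,5,6,7}:10  {3,4,5,6,7}:5
  |U|=6: {0,1,4,5,6,7}:1  {1,3,4,5,6,7}:6  {2,3,4,5,6,7}:15
  start at 0(o): 21
  start at 2(i): 7
sum over floor = 28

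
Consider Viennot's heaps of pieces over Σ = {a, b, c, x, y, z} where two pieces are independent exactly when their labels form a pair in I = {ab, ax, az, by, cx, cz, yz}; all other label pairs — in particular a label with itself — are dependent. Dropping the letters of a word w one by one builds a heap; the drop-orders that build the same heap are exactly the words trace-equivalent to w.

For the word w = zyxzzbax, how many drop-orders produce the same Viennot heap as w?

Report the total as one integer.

piece 0:z — minimal
piece 1:y — minimal
piece 2:x rests on {0:z, 1:y}
piece 3:z rests on {2:x}
piece 4:z rests on {3:z}
piece 5:b rests on {4:z}
piece 6:a rests on {1:y}
piece 7:x rests on {5:b}
minimal pieces: {0:z, 1:y}
ways to finish when only these pieces remain (= sum over removing one remaining piece with nothing left below it):
  1 left: {6}→1  {7}→1
  2 left: {5,7}→1  {6,7}→2
  3 left: {4,5,7}→1  {5,6,7}→3
  4 left: {3,4,5,7}→1  {4,5,6,7}→4
  5 left: {2,3,4,5,7}→1  {3,4,5,6,7}→5
  6 left: {0,2,3,4,5,7}→1  {2,3,4,5,6,7}→6
  placing 0:z first → 6 extensions
  placing 1:y first → 7 extensions
total linear extensions = 13

13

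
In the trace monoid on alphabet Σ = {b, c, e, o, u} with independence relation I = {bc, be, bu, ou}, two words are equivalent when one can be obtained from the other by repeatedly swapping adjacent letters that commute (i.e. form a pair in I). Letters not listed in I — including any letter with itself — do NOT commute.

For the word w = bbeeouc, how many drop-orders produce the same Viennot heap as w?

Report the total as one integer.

#0=b has no predecessor
#1=b depends on [0:b]
#2=e has no predecessor
#3=e depends on [2:e]
#4=o depends on [1:b, 3:e]
#5=u depends on [3:e]
#6=c depends on [4:o, 5:u]
sources: [0:b, 2:e]
N(rest) = Σ N(rest − s) over sources s of rest; N(one piece) = 1:
  size 1 → [6]=1
  size 2 → [4,6]=1  [5,6]=1
  size 3 → [1,4,6]=1  [4,5,6]=2
  size 4 → [0,1,4,6]=1  [1,4,5,6]=3  [3,4,5,6]=2
  size 5 → [0,1,4,5,6]=4  [1,3,4,5,6]=5  [2,3,4,5,6]=2
  first=0(b) contributes 7
  first=2(e) contributes 9
|[w]| = 16

16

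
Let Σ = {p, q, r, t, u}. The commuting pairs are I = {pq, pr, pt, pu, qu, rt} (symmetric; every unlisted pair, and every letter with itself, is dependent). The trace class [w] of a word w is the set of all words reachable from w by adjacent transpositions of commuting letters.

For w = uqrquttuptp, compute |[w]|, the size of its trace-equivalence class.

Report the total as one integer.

220

0(u) covers ∅
1(q) covers ∅
2(r) covers 0:u, 1:q
3(q) covers 2:r
4(u) covers 2:r
5(t) covers 3:q, 4:u
6(t) covers 5:t
7(u) covers 6:t
8(p) covers ∅
9(t) covers 7:u
10(p) covers 8:p
floor of heap: 0:u, 1:q, 8:p
completions by unplaced set U, small U first (add the entries for U minus each lowest piece of U):
  |U|=1: {9}:1  {10}:1
  |U|=2: {7,9}:1  {8,10}:1  {9,10}:2
  |U|=3: {6,7,9}:1  {7,9,10}:3  {8,9,10}:3
  |U|=4: {5,6,7,9}:1  {6,7,9,10}:4  {7,8,9,10}:6
  |U|=5: {3,5,6,7,9}:1  {4,5,6,7,9}:1  {5,6,7,9,10}:5  {6,7,8,9,10}:10
  |U|=6: {3,4,5,6,7,9}:2  {3,5,6,7,9,10}:6  {4,5,6,7,9,10}:6  {5,6,7,8,9,10}:15
  |U|=7: {2,3,4,5,6,7,9}:2  {3,4,5,6,7,9,10}:14  {3,5,6,7,8,9,10}:21  {4,5,6,7,8,9,10}:21
  |U|=8: {0,2,3,4,5,6,7,9}:2  {1,2,3,4,5,6,7,9}:2  {2,3,4,5,6,7,9,10}:16  {3,4,5,6,7,8,9,10}:56
  |U|=9: {0,1,2,3,4,5,6,7,9}:4  {0,2,3,4,5,6,7,9,10}:18  {1,2,3,4,5,6,7,9,10}:18  {2,3,4,5,6,7,8,9,10}:72
  start at 0(u): 90
  start at 1(q): 90
  start at 8(p): 40
sum over floor = 220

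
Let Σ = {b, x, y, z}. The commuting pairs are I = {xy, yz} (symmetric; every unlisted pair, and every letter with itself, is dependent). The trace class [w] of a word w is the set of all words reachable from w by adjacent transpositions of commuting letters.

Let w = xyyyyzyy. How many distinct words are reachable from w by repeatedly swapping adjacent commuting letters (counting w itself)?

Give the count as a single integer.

28

0(x) covers ∅
1(y) covers ∅
2(y) covers 1:y
3(y) covers 2:y
4(y) covers 3:y
5(z) covers 0:x
6(y) covers 4:y
7(y) covers 6:y
floor of heap: 0:x, 1:y
completions by unplaced set U, small U first (add the entries for U minus each lowest piece of U):
  |U|=1: {5}:1  {7}:1
  |U|=2: {0,5}:1  {5,7}:2  {6,7}:1
  |U|=3: {0,5,7}:3  {4,6,7}:1  {5,6,7}:3
  |U|=4: {0,5,6,7}:6  {3,4,6,7}:1  {4,5,6,7}:4
  |U|=5: {0,4,5,6,7}:10  {2,3,4,6,7}:1  {3,4,5,6,7}:5
  |U|=6: {0,3,4,5,6,7}:15  {1,2,3,4,6,7}:1  {2,3,4,5,6,7}:6
  start at 0(x): 7
  start at 1(y): 21
sum over floor = 28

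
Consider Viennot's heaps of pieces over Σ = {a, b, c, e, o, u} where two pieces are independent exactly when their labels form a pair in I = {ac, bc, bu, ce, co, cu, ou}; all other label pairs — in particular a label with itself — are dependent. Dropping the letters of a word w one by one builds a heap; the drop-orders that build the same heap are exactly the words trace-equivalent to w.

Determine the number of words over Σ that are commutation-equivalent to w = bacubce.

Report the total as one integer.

#0=b has no predecessor
#1=a depends on [0:b]
#2=c has no predecessor
#3=u depends on [1:a]
#4=b depends on [1:a]
#5=c depends on [2:c]
#6=e depends on [3:u, 4:b]
sources: [0:b, 2:c]
N(rest) = Σ N(rest − s) over sources s of rest; N(one piece) = 1:
  size 1 → [5]=1  [6]=1
  size 2 → [2,5]=1  [3,6]=1  [4,6]=1  [5,6]=2
  size 3 → [2,5,6]=3  [3,4,6]=2  [3,5,6]=3  [4,5,6]=3
  size 4 → [1,3,4,6]=2  [2,3,5,6]=6  [2,4,5,6]=6  [3,4,5,6]=8
  size 5 → [0,1,3,4,6]=2  [1,3,4,5,6]=10  [2,3,4,5,6]=20
  first=0(b) contributes 30
  first=2(c) contributes 12
|[w]| = 42

42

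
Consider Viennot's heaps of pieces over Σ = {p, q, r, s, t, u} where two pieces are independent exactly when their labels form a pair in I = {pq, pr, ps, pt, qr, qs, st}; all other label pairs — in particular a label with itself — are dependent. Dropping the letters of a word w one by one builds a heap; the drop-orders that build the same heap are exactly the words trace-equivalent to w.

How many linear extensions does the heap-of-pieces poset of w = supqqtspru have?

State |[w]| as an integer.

#0=s has no predecessor
#1=u depends on [0:s]
#2=p depends on [1:u]
#3=q depends on [1:u]
#4=q depends on [3:q]
#5=t depends on [4:q]
#6=s depends on [1:u]
#7=p depends on [2:p]
#8=r depends on [5:t, 6:s]
#9=u depends on [7:p, 8:r]
sources: [0:s]
N(rest) = Σ N(rest − s) over sources s of rest; N(one piece) = 1:
  size 1 → [9]=1
  size 2 → [7,9]=1  [8,9]=1
  size 3 → [2,7,9]=1  [5,8,9]=1  [6,8,9]=1  [7,8,9]=2
  size 4 → [2,7,8,9]=3  [4,5,8,9]=1  [5,6,8,9]=2  [5,7,8,9]=3  [6,7,8,9]=3
  size 5 → [2,5,7,8,9]=6  [2,6,7,8,9]=6  [3,4,5,8,9]=1  [4,5,6,8,9]=3  [4,5,7,8,9]=4  [5,6,7,8,9]=8
  size 6 → [2,4,5,7,8,9]=10  [2,5,6,7,8,9]=20  [3,4,5,6,8,9]=4  [3,4,5,7,8,9]=5  [4,5,6,7,8,9]=15
  size 7 → [2,3,4,5,7,8,9]=15  [2,4,5,6,7,8,9]=45  [3,4,5,6,7,8,9]=24
  size 8 → [2,3,4,5,6,7,8,9]=84
  first=0(s) contributes 84

84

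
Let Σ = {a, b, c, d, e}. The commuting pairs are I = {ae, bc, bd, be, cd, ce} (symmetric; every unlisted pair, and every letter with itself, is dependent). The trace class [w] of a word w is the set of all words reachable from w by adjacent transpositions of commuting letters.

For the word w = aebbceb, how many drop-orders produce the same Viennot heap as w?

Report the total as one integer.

84

#0=a has no predecessor
#1=e has no predecessor
#2=b depends on [0:a]
#3=b depends on [2:b]
#4=c depends on [0:a]
#5=e depends on [1:e]
#6=b depends on [3:b]
sources: [0:a, 1:e]
N(rest) = Σ N(rest − s) over sources s of rest; N(one piece) = 1:
  size 1 → [4]=1  [5]=1  [6]=1
  size 2 → [1,5]=1  [3,6]=1  [4,5]=2  [4,6]=2  [5,6]=2
  size 3 → [1,4,5]=3  [1,5,6]=3  [2,3,6]=1  [3,4,6]=3  [3,5,6]=3  [4,5,6]=6
  size 4 → [1,3,5,6]=6  [1,4,5,6]=12  [2,3,4,6]=4  [2,3,5,6]=4  [3,4,5,6]=12
  size 5 → [0,2,3,4,6]=4  [1,2,3,5,6]=10  [1,3,4,5,6]=30  [2,3,4,5,6]=20
  first=0(a) contributes 60
  first=1(e) contributes 24
|[w]| = 84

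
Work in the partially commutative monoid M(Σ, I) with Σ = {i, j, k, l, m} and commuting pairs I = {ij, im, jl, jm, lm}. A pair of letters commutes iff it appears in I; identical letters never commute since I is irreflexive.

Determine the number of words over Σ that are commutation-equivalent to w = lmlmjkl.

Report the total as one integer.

30

drop 0:l onto floor
drop 1:m onto floor
drop 2:l onto {0:l}
drop 3:m onto {1:m}
drop 4:j onto floor
drop 5:k onto {2:l, 3:m, 4:j}
drop 6:l onto {5:k}
ground layer = {0:l, 1:m, 4:j}
drop-orders for the pieces not yet dropped (sum over which currently-grounded one goes next):
  1 to go: {6} 1
  2 to go: {5,6} 1
  3 to go: {2,5,6} 1  {3,5,6} 1  {4,5,6} 1
  4 to go: {0,2,5,6} 1  {1,3,5,6} 1  {2,3,5,6} 2  {2,4,5,6} 2  {3,4,5,6} 2
  5 to go: {0,2,3,5,6} 3  {0,2,4,5,6} 3  {1,2,3,5,6} 3  {1,3,4,5,6} 3  {2,3,4,5,6} 6
  if 0:l drops first: 12 orders
  if 1:m drops first: 12 orders
  if 4:j drops first: 6 orders
heap linearizations: 30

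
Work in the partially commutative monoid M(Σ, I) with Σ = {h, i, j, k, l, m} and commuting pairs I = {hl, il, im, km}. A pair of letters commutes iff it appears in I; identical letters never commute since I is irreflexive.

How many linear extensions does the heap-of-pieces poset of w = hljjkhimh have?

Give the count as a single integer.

4

#0=h has no predecessor
#1=l has no predecessor
#2=j depends on [0:h, 1:l]
#3=j depends on [2:j]
#4=k depends on [3:j]
#5=h depends on [4:k]
#6=i depends on [5:h]
#7=m depends on [5:h]
#8=h depends on [6:i, 7:m]
sources: [0:h, 1:l]
N(rest) = Σ N(rest − s) over sources s of rest; N(one piece) = 1:
  size 1 → [8]=1
  size 2 → [6,8]=1  [7,8]=1
  size 3 → [6,7,8]=2
  size 4 → [5,6,7,8]=2
  size 5 → [4,5,6,7,8]=2
  size 6 → [3,4,5,6,7,8]=2
  size 7 → [2,3,4,5,6,7,8]=2
  first=0(h) contributes 2
  first=1(l) contributes 2
|[w]| = 4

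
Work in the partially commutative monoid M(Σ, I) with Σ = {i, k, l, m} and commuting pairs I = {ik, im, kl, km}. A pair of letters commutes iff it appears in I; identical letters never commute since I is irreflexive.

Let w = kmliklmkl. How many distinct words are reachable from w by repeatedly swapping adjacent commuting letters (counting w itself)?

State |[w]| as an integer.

84

drop 0:k onto floor
drop 1:m onto floor
drop 2:l onto {1:m}
drop 3:i onto {2:l}
drop 4:k onto {0:k}
drop 5:l onto {3:i}
drop 6:m onto {5:l}
drop 7:k onto {4:k}
drop 8:l onto {6:m}
ground layer = {0:k, 1:m}
drop-orders for the pieces not yet dropped (sum over which currently-grounded one goes next):
  1 to go: {7} 1  {8} 1
  2 to go: {4,7} 1  {6,8} 1  {7,8} 2
  3 to go: {0,4,7} 1  {4,7,8} 3  {5,6,8} 1  {6,7,8} 3
  4 to go: {0,4,7,8} 4  {3,5,6,8} 1  {4,6,7,8} 6  {5,6,7,8} 4
  5 to go: {0,4,6,7,8} 10  {2,3,5,6,8} 1  {3,5,6,7,8} 5  {4,5,6,7,8} 10
  6 to go: {0,4,5,6,7,8} 20  {1,2,3,5,6,8} 1  {2,3,5,6,7,8} 6  {3,4,5,6,7,8} 15
  7 to go: {0,3,4,5,6,7,8} 35  {1,2,3,5,6,7,8} 7  {2,3,4,5,6,7,8} 21
  if 0:k drops first: 28 orders
  if 1:m drops first: 56 orders
heap linearizations: 84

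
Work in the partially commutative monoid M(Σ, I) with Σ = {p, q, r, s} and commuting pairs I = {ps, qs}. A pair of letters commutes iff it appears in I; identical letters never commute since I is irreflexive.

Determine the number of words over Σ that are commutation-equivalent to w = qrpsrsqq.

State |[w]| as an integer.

6

#0=q has no predecessor
#1=r depends on [0:q]
#2=p depends on [1:r]
#3=s depends on [1:r]
#4=r depends on [2:p, 3:s]
#5=s depends on [4:r]
#6=q depends on [4:r]
#7=q depends on [6:q]
sources: [0:q]
N(rest) = Σ N(rest − s) over sources s of rest; N(one piece) = 1:
  size 1 → [5]=1  [7]=1
  size 2 → [5,7]=2  [6,7]=1
  size 3 → [5,6,7]=3
  size 4 → [4,5,6,7]=3
  size 5 → [2,4,5,6,7]=3  [3,4,5,6,7]=3
  size 6 → [2,3,4,5,6,7]=6
  first=0(q) contributes 6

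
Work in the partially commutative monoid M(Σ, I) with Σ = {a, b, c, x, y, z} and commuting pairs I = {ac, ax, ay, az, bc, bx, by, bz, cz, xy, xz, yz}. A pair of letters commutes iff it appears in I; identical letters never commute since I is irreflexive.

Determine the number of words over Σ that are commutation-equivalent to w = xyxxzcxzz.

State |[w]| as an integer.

336

piece 0:x — minimal
piece 1:y — minimal
piece 2:x rests on {0:x}
piece 3:x rests on {2:x}
piece 4:z — minimal
piece 5:c rests on {1:y, 3:x}
piece 6:x rests on {5:c}
piece 7:z rests on {4:z}
piece 8:z rests on {7:z}
minimal pieces: {0:x, 1:y, 4:z}
ways to finish when only these pieces remain (= sum over removing one remaining piece with nothing left below it):
  1 left: {6}→1  {8}→1
  2 left: {5,6}→1  {6,8}→2  {7,8}→1
  3 left: {1,5,6}→1  {3,5,6}→1  {4,7,8}→1  {5,6,8}→3  {6,7,8}→3
  4 left: {1,3,5,6}→2  {1,5,6,8}→4  {2,3,5,6}→1  {3,5,6,8}→4  {4,6,7,8}→4  {5,6,7,8}→6
  5 left: {0,2,3,5,6}→1  {1,2,3,5,6}→3  {1,3,5,6,8}→10  {1,5,6,7,8}→10  {2,3,5,6,8}→5  {3,5,6,7,8}→10  {4,5,6,7,8}→10
  6 left: {0,1,2,3,5,6}→4  {0,2,3,5,6,8}→6  {1,2,3,5,6,8}→18  {1,3,5,6,7,8}→30  {1,4,5,6,7,8}→20  {2,3,5,6,7,8}→15  {3,4,5,6,7,8}→20
  7 left: {0,1,2,3,5,6,8}→28  {0,2,3,5,6,7,8}→21  {1,2,3,5,6,7,8}→63  {1,3,4,5,6,7,8}→70  {2,3,4,5,6,7,8}→35
  placing 0:x first → 168 extensions
  placing 1:y first → 56 extensions
  placing 4:z first → 112 extensions
total linear extensions = 336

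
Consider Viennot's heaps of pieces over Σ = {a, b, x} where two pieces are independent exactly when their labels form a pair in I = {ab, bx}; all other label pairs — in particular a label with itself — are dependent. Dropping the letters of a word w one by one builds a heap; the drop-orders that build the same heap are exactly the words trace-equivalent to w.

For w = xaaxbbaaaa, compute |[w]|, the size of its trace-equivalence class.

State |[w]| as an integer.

#0=x has no predecessor
#1=a depends on [0:x]
#2=a depends on [1:a]
#3=x depends on [2:a]
#4=b has no predecessor
#5=b depends on [4:b]
#6=a depends on [3:x]
#7=a depends on [6:a]
#8=a depends on [7:a]
#9=a depends on [8:a]
sources: [0:x, 4:b]
N(rest) = Σ N(rest − s) over sources s of rest; N(one piece) = 1:
  size 1 → [5]=1  [9]=1
  size 2 → [4,5]=1  [5,9]=2  [8,9]=1
  size 3 → [4,5,9]=3  [5,8,9]=3  [7,8,9]=1
  size 4 → [4,5,8,9]=6  [5,7,8,9]=4  [6,7,8,9]=1
  size 5 → [3,6,7,8,9]=1  [4,5,7,8,9]=10  [5,6,7,8,9]=5
  size 6 → [2,3,6,7,8,9]=1  [3,5,6,7,8,9]=6  [4,5,6,7,8,9]=15
  size 7 → [1,2,3,6,7,8,9]=1  [2,3,5,6,7,8,9]=7  [3,4,5,6,7,8,9]=21
  size 8 → [0,1,2,3,6,7,8,9]=1  [1,2,3,5,6,7,8,9]=8  [2,3,4,5,6,7,8,9]=28
  first=0(x) contributes 36
  first=4(b) contributes 9
|[w]| = 45

45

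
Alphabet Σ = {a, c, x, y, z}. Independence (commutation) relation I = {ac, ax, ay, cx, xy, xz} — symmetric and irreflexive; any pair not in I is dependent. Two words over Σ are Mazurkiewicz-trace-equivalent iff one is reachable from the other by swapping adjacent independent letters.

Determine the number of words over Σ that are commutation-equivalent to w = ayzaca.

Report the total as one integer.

6

drop 0:a onto floor
drop 1:y onto floor
drop 2:z onto {0:a, 1:y}
drop 3:a onto {2:z}
drop 4:c onto {2:z}
drop 5:a onto {3:a}
ground layer = {0:a, 1:y}
drop-orders for the pieces not yet dropped (sum over which currently-grounded one goes next):
  1 to go: {4} 1  {5} 1
  2 to go: {3,5} 1  {4,5} 2
  3 to go: {3,4,5} 3
  4 to go: {2,3,4,5} 3
  if 0:a drops first: 3 orders
  if 1:y drops first: 3 orders
heap linearizations: 6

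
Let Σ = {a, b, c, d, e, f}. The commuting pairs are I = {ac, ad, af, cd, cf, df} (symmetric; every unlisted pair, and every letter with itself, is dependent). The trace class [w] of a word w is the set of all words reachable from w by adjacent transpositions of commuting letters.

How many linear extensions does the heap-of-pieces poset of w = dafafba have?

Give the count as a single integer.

30

drop 0:d onto floor
drop 1:a onto floor
drop 2:f onto floor
drop 3:a onto {1:a}
drop 4:f onto {2:f}
drop 5:b onto {0:d, 3:a, 4:f}
drop 6:a onto {5:b}
ground layer = {0:d, 1:a, 2:f}
drop-orders for the pieces not yet dropped (sum over which currently-grounded one goes next):
  1 to go: {6} 1
  2 to go: {5,6} 1
  3 to go: {0,5,6} 1  {3,5,6} 1  {4,5,6} 1
  4 to go: {0,3,5,6} 2  {0,4,5,6} 2  {1,3,5,6} 1  {2,4,5,6} 1  {3,4,5,6} 2
  5 to go: {0,1,3,5,6} 3  {0,2,4,5,6} 3  {0,3,4,5,6} 6  {1,3,4,5,6} 3  {2,3,4,5,6} 3
  if 0:d drops first: 6 orders
  if 1:a drops first: 12 orders
  if 2:f drops first: 12 orders
heap linearizations: 30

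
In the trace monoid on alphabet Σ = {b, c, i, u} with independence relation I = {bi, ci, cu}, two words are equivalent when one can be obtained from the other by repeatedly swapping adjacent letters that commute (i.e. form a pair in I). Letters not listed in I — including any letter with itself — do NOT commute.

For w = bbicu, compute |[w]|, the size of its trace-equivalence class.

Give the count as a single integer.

7

drop 0:b onto floor
drop 1:b onto {0:b}
drop 2:i onto floor
drop 3:c onto {1:b}
drop 4:u onto {1:b, 2:i}
ground layer = {0:b, 2:i}
drop-orders for the pieces not yet dropped (sum over which currently-grounded one goes next):
  1 to go: {3} 1  {4} 1
  2 to go: {2,4} 1  {3,4} 2
  3 to go: {1,3,4} 2  {2,3,4} 3
  if 0:b drops first: 5 orders
  if 2:i drops first: 2 orders
heap linearizations: 7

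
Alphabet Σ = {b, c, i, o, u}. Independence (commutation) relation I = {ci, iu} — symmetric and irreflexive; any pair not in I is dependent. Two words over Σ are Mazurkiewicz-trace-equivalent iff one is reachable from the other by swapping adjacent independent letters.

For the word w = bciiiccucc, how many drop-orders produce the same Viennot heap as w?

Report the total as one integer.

84

0(b) covers ∅
1(c) covers 0:b
2(i) covers 0:b
3(i) covers 2:i
4(i) covers 3:i
5(c) covers 1:c
6(c) covers 5:c
7(u) covers 6:c
8(c) covers 7:u
9(c) covers 8:c
floor of heap: 0:b
completions by unplaced set U, small U first (add the entries for U minus each lowest piece of U):
  |U|=1: {4}:1  {9}:1
  |U|=2: {3,4}:1  {4,9}:2  {8,9}:1
  |U|=3: {2,3,4}:1  {3,4,9}:3  {4,8,9}:3  {7,8,9}:1
  |U|=4: {2,3,4,9}:4  {3,4,8,9}:6  {4,7,8,9}:4  {6,7,8,9}:1
  |U|=5: {2,3,4,8,9}:10  {3,4,7,8,9}:10  {4,6,7,8,9}:5  {5,6,7,8,9}:1
  |U|=6: {1,5,6,7,8,9}:1  {2,3,4,7,8,9}:20  {3,4,6,7,8,9}:15  {4,5,6,7,8,9}:6
  |U|=7: {1,4,5,6,7,8,9}:7  {2,3,4,6,7,8,9}:35  {3,4,5,6,7,8,9}:21
  |U|=8: {1,3,4,5,6,7,8,9}:28  {2,3,4,5,6,7,8,9}:56
  start at 0(b): 84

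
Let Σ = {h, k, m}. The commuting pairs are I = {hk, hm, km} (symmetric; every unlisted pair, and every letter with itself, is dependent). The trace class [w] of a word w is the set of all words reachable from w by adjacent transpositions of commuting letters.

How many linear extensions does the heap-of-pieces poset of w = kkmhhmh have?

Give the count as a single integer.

210

piece 0:k — minimal
piece 1:k rests on {0:k}
piece 2:m — minimal
piece 3:h — minimal
piece 4:h rests on {3:h}
piece 5:m rests on {2:m}
piece 6:h rests on {4:h}
minimal pieces: {0:k, 2:m, 3:h}
ways to finish when only these pieces remain (= sum over removing one remaining piece with nothing left below it):
  1 left: {1}→1  {5}→1  {6}→1
  2 left: {0,1}→1  {1,5}→2  {1,6}→2  {2,5}→1  {4,6}→1  {5,6}→2
  3 left: {0,1,5}→3  {0,1,6}→3  {1,2,5}→3  {1,4,6}→3  {1,5,6}→6  {2,5,6}→3  {3,4,6}→1  {4,5,6}→3
  4 left: {0,1,2,5}→6  {0,1,4,6}→6  {0,1,5,6}→12  {1,2,5,6}→12  {1,3,4,6}→4  {1,4,5,6}→12  {2,4,5,6}→6  {3,4,5,6}→4
  5 left: {0,1,2,5,6}→30  {0,1,3,4,6}→10  {0,1,4,5,6}→30  {1,2,4,5,6}→30  {1,3,4,5,6}→20  {2,3,4,5,6}→10
  placing 0:k first → 60 extensions
  placing 2:m first → 60 extensions
  placing 3:h first → 90 extensions
total linear extensions = 210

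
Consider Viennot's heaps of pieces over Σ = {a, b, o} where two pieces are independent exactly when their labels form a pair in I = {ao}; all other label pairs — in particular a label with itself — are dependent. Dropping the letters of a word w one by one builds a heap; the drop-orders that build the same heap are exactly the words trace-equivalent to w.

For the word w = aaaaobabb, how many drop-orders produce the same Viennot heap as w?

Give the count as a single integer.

5

#0=a has no predecessor
#1=a depends on [0:a]
#2=a depends on [1:a]
#3=a depends on [2:a]
#4=o has no predecessor
#5=b depends on [3:a, 4:o]
#6=a depends on [5:b]
#7=b depends on [6:a]
#8=b depends on [7:b]
sources: [0:a, 4:o]
N(rest) = Σ N(rest − s) over sources s of rest; N(one piece) = 1:
  size 1 → [8]=1
  size 2 → [7,8]=1
  size 3 → [6,7,8]=1
  size 4 → [5,6,7,8]=1
  size 5 → [3,5,6,7,8]=1  [4,5,6,7,8]=1
  size 6 → [2,3,5,6,7,8]=1  [3,4,5,6,7,8]=2
  size 7 → [1,2,3,5,6,7,8]=1  [2,3,4,5,6,7,8]=3
  first=0(a) contributes 4
  first=4(o) contributes 1
|[w]| = 5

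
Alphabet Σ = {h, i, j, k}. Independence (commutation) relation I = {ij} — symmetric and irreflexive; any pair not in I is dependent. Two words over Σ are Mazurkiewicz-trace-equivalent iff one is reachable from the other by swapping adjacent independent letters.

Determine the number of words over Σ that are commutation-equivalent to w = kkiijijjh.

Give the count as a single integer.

20

piece 0:k — minimal
piece 1:k rests on {0:k}
piece 2:i rests on {1:k}
piece 3:i rests on {2:i}
piece 4:j rests on {1:k}
piece 5:i rests on {3:i}
piece 6:j rests on {4:j}
piece 7:j rests on {6:j}
piece 8:h rests on {5:i, 7:j}
minimal pieces: {0:k}
ways to finish when only these pieces remain (= sum over removing one remaining piece with nothing left below it):
  1 left: {8}→1
  2 left: {5,8}→1  {7,8}→1
  3 left: {3,5,8}→1  {5,7,8}→2  {6,7,8}→1
  4 left: {2,3,5,8}→1  {3,5,7,8}→3  {4,6,7,8}→1  {5,6,7,8}→3
  5 left: {2,3,5,7,8}→4  {3,5,6,7,8}→6  {4,5,6,7,8}→4
  6 left: {2,3,5,6,7,8}→10  {3,4,5,6,7,8}→10
  7 left: {2,3,4,5,6,7,8}→20
  placing 0:k first → 20 extensions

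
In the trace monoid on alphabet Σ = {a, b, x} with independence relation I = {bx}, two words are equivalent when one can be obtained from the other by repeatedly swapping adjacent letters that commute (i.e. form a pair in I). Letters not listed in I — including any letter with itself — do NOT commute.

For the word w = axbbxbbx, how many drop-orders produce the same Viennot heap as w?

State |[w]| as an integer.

35

#0=a has no predecessor
#1=x depends on [0:a]
#2=b depends on [0:a]
#3=b depends on [2:b]
#4=x depends on [1:x]
#5=b depends on [3:b]
#6=b depends on [5:b]
#7=x depends on [4:x]
sources: [0:a]
N(rest) = Σ N(rest − s) over sources s of rest; N(one piece) = 1:
  size 1 → [6]=1  [7]=1
  size 2 → [4,7]=1  [5,6]=1  [6,7]=2
  size 3 → [1,4,7]=1  [3,5,6]=1  [4,6,7]=3  [5,6,7]=3
  size 4 → [1,4,6,7]=4  [2,3,5,6]=1  [3,5,6,7]=4  [4,5,6,7]=6
  size 5 → [1,4,5,6,7]=10  [2,3,5,6,7]=5  [3,4,5,6,7]=10
  size 6 → [1,3,4,5,6,7]=20  [2,3,4,5,6,7]=15
  first=0(a) contributes 35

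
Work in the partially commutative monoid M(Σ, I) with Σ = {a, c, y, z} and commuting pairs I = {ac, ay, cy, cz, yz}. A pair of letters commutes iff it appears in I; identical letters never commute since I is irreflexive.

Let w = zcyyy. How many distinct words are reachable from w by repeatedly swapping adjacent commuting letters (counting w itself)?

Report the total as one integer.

drop 0:z onto floor
drop 1:c onto floor
drop 2:y onto floor
drop 3:y onto {2:y}
drop 4:y onto {3:y}
ground layer = {0:z, 1:c, 2:y}
drop-orders for the pieces not yet dropped (sum over which currently-grounded one goes next):
  1 to go: {0} 1  {1} 1  {4} 1
  2 to go: {0,1} 2  {0,4} 2  {1,4} 2  {3,4} 1
  3 to go: {0,1,4} 6  {0,3,4} 3  {1,3,4} 3  {2,3,4} 1
  if 0:z drops first: 4 orders
  if 1:c drops first: 4 orders
  if 2:y drops first: 12 orders
heap linearizations: 20

20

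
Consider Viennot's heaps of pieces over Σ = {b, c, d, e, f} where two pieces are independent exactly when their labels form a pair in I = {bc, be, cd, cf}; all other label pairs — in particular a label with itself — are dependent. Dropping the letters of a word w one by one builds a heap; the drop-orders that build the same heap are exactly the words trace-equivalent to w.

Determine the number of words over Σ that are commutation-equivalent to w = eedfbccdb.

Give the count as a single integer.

drop 0:e onto floor
drop 1:e onto {0:e}
drop 2:d onto {1:e}
drop 3:f onto {2:d}
drop 4:b onto {3:f}
drop 5:c onto {1:e}
drop 6:c onto {5:c}
drop 7:d onto {4:b}
drop 8:b onto {7:d}
ground layer = {0:e}
drop-orders for the pieces not yet dropped (sum over which currently-grounded one goes next):
  1 to go: {6} 1  {8} 1
  2 to go: {5,6} 1  {6,8} 2  {7,8} 1
  3 to go: {4,7,8} 1  {5,6,8} 3  {6,7,8} 3
  4 to go: {3,4,7,8} 1  {4,6,7,8} 4  {5,6,7,8} 6
  5 to go: {2,3,4,7,8} 1  {3,4,6,7,8} 5  {4,5,6,7,8} 10
  6 to go: {2,3,4,6,7,8} 6  {3,4,5,6,7,8} 15
  7 to go: {2,3,4,5,6,7,8} 21
  if 0:e drops first: 21 orders

21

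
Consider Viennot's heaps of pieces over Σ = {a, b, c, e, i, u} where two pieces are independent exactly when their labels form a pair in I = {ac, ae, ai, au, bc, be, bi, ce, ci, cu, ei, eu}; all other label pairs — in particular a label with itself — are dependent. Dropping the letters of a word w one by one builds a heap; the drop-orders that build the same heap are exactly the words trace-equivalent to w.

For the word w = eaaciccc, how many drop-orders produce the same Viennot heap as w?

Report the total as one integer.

840

#0=e has no predecessor
#1=a has no predecessor
#2=a depends on [1:a]
#3=c has no predecessor
#4=i has no predecessor
#5=c depends on [3:c]
#6=c depends on [5:c]
#7=c depends on [6:c]
sources: [0:e, 1:a, 3:c, 4:i]
N(rest) = Σ N(rest − s) over sources s of rest; N(one piece) = 1:
  size 1 → [0]=1  [2]=1  [4]=1  [7]=1
  size 2 → [0,2]=2  [0,4]=2  [0,7]=2  [1,2]=1  [2,4]=2  [2,7]=2  [4,7]=2  [6,7]=1
  size 3 → [0,1,2]=3  [0,2,4]=6  [0,2,7]=6  [0,4,7]=6  [0,6,7]=3  [1,2,4]=3  [1,2,7]=3  [2,4,7]=6  [2,6,7]=3  [4,6,7]=3  [5,6,7]=1
  size 4 → [0,1,2,4]=12  [0,1,2,7]=12  [0,2,4,7]=24  [0,2,6,7]=12  [0,4,6,7]=12  [0,5,6,7]=4  [1,2,4,7]=12  [1,2,6,7]=6  [2,4,6,7]=12  [2,5,6,7]=4  [3,5,6,7]=1  [4,5,6,7]=4
  size 5 → [0,1,2,4,7]=60  [0,1,2,6,7]=30  [0,2,4,6,7]=60  [0,2,5,6,7]=20  [0,3,5,6,7]=5  [0,4,5,6,7]=20  [1,2,4,6,7]=30  [1,2,5,6,7]=10  [2,3,5,6,7]=5  [2,4,5,6,7]=20  [3,4,5,6,7]=5
  size 6 → [0,1,2,4,6,7]=180  [0,1,2,5,6,7]=60  [0,2,3,5,6,7]=30  [0,2,4,5,6,7]=120  [0,3,4,5,6,7]=30  [1,2,3,5,6,7]=15  [1,2,4,5,6,7]=60  [2,3,4,5,6,7]=30
  first=0(e) contributes 105
  first=1(a) contributes 210
  first=3(c) contributes 420
  first=4(i) contributes 105
|[w]| = 840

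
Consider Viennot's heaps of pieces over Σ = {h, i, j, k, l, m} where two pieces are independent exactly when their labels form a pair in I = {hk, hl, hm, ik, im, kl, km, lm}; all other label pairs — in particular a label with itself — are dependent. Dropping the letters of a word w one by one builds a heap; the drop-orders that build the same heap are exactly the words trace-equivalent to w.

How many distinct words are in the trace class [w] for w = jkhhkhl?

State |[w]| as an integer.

60

0(j) covers ∅
1(k) covers 0:j
2(h) covers 0:j
3(h) covers 2:h
4(k) covers 1:k
5(h) covers 3:h
6(l) covers 0:j
floor of heap: 0:j
completions by unplaced set U, small U first (add the entries for U minus each lowest piece of U):
  |U|=1: {4}:1  {5}:1  {6}:1
  |U|=2: {1,4}:1  {3,5}:1  {4,5}:2  {4,6}:2  {5,6}:2
  |U|=3: {1,4,5}:3  {1,4,6}:3  {2,3,5}:1  {3,4,5}:3  {3,5,6}:3  {4,5,6}:6
  |U|=4: {1,3,4,5}:6  {1,4,5,6}:12  {2,3,4,5}:4  {2,3,5,6}:4  {3,4,5,6}:12
  |U|=5: {1,2,3,4,5}:10  {1,3,4,5,6}:30  {2,3,4,5,6}:20
  start at 0(j): 60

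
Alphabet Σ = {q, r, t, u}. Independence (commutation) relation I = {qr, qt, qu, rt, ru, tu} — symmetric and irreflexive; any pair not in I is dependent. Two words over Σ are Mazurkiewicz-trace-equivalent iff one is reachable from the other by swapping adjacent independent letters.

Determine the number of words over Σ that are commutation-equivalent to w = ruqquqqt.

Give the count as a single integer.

0(r) covers ∅
1(u) covers ∅
2(q) covers ∅
3(q) covers 2:q
4(u) covers 1:u
5(q) covers 3:q
6(q) covers 5:q
7(t) covers ∅
floor of heap: 0:r, 1:u, 2:q, 7:t
completions by unplaced set U, small U first (add the entries for U minus each lowest piece of U):
  |U|=1: {0}:1  {4}:1  {6}:1  {7}:1
  |U|=2: {0,4}:2  {0,6}:2  {0,7}:2  {1,4}:1  {4,6}:2  {4,7}:2  {5,6}:1  {6,7}:2
  |U|=3: {0,1,4}:3  {0,4,6}:6  {0,4,7}:6  {0,5,6}:3  {0,6,7}:6  {1,4,6}:3  {1,4,7}:3  {3,5,6}:1  {4,5,6}:3  {4,6,7}:6  {5,6,7}:3
  |U|=4: {0,1,4,6}:12  {0,1,4,7}:12  {0,3,5,6}:4  {0,4,5,6}:12  {0,4,6,7}:24  {0,5,6,7}:12  {1,4,5,6}:6  {1,4,6,7}:12  {2,3,5,6}:1  {3,4,5,6}:4  {3,5,6,7}:4  {4,5,6,7}:12
  |U|=5: {0,1,4,5,6}:30  {0,1,4,6,7}:60  {0,2,3,5,6}:5  {0,3,4,5,6}:20  {0,3,5,6,7}:20  {0,4,5,6,7}:60  {1,3,4,5,6}:10  {1,4,5,6,7}:30  {2,3,4,5,6}:5  {2,3,5,6,7}:5  {3,4,5,6,7}:20
  |U|=6: {0,1,3,4,5,6}:60  {0,1,4,5,6,7}:180  {0,2,3,4,5,6}:30  {0,2,3,5,6,7}:30  {0,3,4,5,6,7}:120  {1,2,3,4,5,6}:15  {1,3,4,5,6,7}:60  {2,3,4,5,6,7}:30
  start at 0(r): 105
  start at 1(u): 210
  start at 2(q): 420
  start at 7(t): 105
sum over floor = 840

840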